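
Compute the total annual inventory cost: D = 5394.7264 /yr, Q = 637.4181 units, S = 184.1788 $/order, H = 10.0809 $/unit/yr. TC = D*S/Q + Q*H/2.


Ordering cost = D*S/Q = 1558.7794
Holding cost = Q*H/2 = 3212.8741
TC = 1558.7794 + 3212.8741 = 4771.6535

4771.6535 $/yr


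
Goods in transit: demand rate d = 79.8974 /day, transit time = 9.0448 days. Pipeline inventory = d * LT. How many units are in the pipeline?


Pipeline = 79.8974 * 9.0448 = 722.6560

722.6560 units


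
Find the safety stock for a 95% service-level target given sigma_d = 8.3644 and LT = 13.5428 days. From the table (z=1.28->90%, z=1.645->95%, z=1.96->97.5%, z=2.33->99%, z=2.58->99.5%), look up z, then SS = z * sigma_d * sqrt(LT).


From the table, SL = 95% corresponds to z = 1.645
sqrt(LT) = sqrt(13.5428) = 3.6801
SS = 1.645 * 8.3644 * 3.6801 = 50.6355

50.6355 units


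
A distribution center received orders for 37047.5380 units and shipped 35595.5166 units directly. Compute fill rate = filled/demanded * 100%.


FR = 35595.5166 / 37047.5380 * 100 = 96.0807

96.0807%


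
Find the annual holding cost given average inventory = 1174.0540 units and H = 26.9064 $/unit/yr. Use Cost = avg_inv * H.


Cost = 1174.0540 * 26.9064 = 31589.5665

31589.5665 $/yr


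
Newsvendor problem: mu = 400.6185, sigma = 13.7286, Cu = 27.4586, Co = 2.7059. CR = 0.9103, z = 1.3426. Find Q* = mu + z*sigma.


CR = Cu/(Cu+Co) = 27.4586/(27.4586+2.7059) = 0.9103
z = 1.3426
Q* = 400.6185 + 1.3426 * 13.7286 = 419.0505

419.0505 units


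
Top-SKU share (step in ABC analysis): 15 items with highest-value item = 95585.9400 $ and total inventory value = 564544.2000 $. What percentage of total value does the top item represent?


Top item = 95585.9400
Total = 564544.2000
Percentage = 95585.9400 / 564544.2000 * 100 = 16.9315

16.9315%


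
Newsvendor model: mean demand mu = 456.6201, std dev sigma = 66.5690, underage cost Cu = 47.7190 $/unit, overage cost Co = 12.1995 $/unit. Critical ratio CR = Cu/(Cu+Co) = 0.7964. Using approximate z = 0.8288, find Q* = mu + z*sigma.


CR = Cu/(Cu+Co) = 47.7190/(47.7190+12.1995) = 0.7964
z = 0.8288
Q* = 456.6201 + 0.8288 * 66.5690 = 511.7925

511.7925 units


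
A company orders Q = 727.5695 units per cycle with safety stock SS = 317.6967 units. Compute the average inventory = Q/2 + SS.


Q/2 = 363.7847
Avg = 363.7847 + 317.6967 = 681.4814

681.4814 units


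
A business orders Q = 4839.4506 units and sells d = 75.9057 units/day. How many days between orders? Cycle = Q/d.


Cycle = 4839.4506 / 75.9057 = 63.7561

63.7561 days


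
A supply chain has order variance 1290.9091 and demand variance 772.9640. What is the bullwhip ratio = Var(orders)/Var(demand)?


BW = 1290.9091 / 772.9640 = 1.6701

1.6701


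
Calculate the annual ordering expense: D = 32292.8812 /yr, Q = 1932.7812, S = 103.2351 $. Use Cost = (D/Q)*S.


Number of orders = D/Q = 16.7080
Cost = 16.7080 * 103.2351 = 1724.8506

1724.8506 $/yr


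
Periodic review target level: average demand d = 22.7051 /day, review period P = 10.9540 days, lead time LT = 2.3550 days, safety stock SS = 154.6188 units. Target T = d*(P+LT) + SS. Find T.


P + LT = 13.3090
d*(P+LT) = 22.7051 * 13.3090 = 302.1822
T = 302.1822 + 154.6188 = 456.8010

456.8010 units


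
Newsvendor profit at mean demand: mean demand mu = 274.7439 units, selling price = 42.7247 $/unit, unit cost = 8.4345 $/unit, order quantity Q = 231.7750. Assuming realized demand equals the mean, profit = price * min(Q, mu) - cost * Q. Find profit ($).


Sales at mu = min(231.7750, 274.7439) = 231.7750
Revenue = 42.7247 * 231.7750 = 9902.5173
Total cost = 8.4345 * 231.7750 = 1954.9062
Profit = 9902.5173 - 1954.9062 = 7947.6111

7947.6111 $


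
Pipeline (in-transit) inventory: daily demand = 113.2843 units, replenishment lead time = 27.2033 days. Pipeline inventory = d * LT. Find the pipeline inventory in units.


Pipeline = 113.2843 * 27.2033 = 3081.7068

3081.7068 units


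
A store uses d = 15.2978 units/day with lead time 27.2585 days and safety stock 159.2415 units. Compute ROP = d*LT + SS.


d*LT = 15.2978 * 27.2585 = 416.9951
ROP = 416.9951 + 159.2415 = 576.2366

576.2366 units


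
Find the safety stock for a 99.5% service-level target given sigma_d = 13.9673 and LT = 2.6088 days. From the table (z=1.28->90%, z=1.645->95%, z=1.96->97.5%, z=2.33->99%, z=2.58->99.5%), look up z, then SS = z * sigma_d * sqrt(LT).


From the table, SL = 99.5% corresponds to z = 2.58
sqrt(LT) = sqrt(2.6088) = 1.6152
SS = 2.58 * 13.9673 * 1.6152 = 58.2040

58.2040 units


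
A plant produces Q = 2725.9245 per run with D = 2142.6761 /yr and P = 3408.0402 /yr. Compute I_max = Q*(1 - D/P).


D/P = 0.6287
1 - D/P = 0.3713
I_max = 2725.9245 * 0.3713 = 1012.1028

1012.1028 units


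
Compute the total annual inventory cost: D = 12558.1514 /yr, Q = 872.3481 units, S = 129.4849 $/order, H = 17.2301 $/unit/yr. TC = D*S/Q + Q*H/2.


Ordering cost = D*S/Q = 1864.0391
Holding cost = Q*H/2 = 7515.3225
TC = 1864.0391 + 7515.3225 = 9379.3616

9379.3616 $/yr


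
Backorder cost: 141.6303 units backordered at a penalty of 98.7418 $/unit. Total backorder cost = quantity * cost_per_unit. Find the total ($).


Total = 141.6303 * 98.7418 = 13984.8308

13984.8308 $


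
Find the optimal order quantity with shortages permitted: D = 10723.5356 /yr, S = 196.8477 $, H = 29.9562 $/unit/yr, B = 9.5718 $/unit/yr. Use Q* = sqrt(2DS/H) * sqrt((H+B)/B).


sqrt(2DS/H) = 375.4100
sqrt((H+B)/B) = 2.0321
Q* = 375.4100 * 2.0321 = 762.8891

762.8891 units


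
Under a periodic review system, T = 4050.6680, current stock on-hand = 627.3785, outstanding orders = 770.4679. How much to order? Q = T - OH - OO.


Inventory position = OH + OO = 627.3785 + 770.4679 = 1397.8464
Q = 4050.6680 - 1397.8464 = 2652.8216

2652.8216 units


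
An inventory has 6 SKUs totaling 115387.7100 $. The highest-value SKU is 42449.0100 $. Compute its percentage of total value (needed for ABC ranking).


Top item = 42449.0100
Total = 115387.7100
Percentage = 42449.0100 / 115387.7100 * 100 = 36.7882

36.7882%


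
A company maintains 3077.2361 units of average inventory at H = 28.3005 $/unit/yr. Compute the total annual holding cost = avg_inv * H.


Cost = 3077.2361 * 28.3005 = 87087.3202

87087.3202 $/yr


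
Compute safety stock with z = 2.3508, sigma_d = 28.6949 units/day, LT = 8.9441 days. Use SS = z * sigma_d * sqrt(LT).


sqrt(LT) = sqrt(8.9441) = 2.9907
SS = 2.3508 * 28.6949 * 2.9907 = 201.7385

201.7385 units


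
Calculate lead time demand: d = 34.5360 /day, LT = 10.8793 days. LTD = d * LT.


LTD = 34.5360 * 10.8793 = 375.7275

375.7275 units


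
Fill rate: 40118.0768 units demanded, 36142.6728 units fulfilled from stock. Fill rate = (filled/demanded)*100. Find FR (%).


FR = 36142.6728 / 40118.0768 * 100 = 90.0907

90.0907%


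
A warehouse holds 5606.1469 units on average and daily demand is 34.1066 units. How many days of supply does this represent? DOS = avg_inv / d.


DOS = 5606.1469 / 34.1066 = 164.3713

164.3713 days


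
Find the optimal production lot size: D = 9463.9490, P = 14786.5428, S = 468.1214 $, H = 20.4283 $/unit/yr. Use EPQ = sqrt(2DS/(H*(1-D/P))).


1 - D/P = 1 - 0.6400 = 0.3600
H*(1-D/P) = 7.3534
2DS = 8860554.1108
EPQ = sqrt(1204958.1848) = 1097.7059

1097.7059 units


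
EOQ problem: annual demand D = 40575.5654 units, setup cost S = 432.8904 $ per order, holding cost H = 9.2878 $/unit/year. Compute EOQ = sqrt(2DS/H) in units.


2*D*S = 2 * 40575.5654 * 432.8904 = 35129545.4725
2*D*S/H = 3782332.2501
EOQ = sqrt(3782332.2501) = 1944.8219

1944.8219 units


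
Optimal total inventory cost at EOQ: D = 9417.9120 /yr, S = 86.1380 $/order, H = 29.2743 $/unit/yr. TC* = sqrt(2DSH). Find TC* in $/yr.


2*D*S*H = 47496972.3446
TC* = sqrt(47496972.3446) = 6891.8047

6891.8047 $/yr


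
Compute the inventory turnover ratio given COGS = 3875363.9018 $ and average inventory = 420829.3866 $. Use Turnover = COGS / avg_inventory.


Turnover = 3875363.9018 / 420829.3866 = 9.2089

9.2089


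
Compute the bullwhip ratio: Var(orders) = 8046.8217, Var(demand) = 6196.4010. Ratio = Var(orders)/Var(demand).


BW = 8046.8217 / 6196.4010 = 1.2986

1.2986


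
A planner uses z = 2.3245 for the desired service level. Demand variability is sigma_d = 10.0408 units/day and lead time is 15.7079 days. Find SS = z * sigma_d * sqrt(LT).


sqrt(LT) = sqrt(15.7079) = 3.9633
SS = 2.3245 * 10.0408 * 3.9633 = 92.5032

92.5032 units


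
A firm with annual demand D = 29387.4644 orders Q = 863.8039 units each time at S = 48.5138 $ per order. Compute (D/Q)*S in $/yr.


Number of orders = D/Q = 34.0210
Cost = 34.0210 * 48.5138 = 1650.4875

1650.4875 $/yr


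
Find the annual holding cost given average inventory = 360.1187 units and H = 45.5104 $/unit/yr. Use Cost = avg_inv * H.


Cost = 360.1187 * 45.5104 = 16389.1461

16389.1461 $/yr


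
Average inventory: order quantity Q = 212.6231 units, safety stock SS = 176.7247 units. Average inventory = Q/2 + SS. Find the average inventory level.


Q/2 = 106.3115
Avg = 106.3115 + 176.7247 = 283.0362

283.0362 units


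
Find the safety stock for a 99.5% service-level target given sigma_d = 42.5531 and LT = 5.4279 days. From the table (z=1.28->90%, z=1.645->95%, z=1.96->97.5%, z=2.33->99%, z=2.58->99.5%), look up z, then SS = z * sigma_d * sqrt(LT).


From the table, SL = 99.5% corresponds to z = 2.58
sqrt(LT) = sqrt(5.4279) = 2.3298
SS = 2.58 * 42.5531 * 2.3298 = 255.7801

255.7801 units


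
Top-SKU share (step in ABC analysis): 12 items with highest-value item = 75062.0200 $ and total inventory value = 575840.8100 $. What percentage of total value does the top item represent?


Top item = 75062.0200
Total = 575840.8100
Percentage = 75062.0200 / 575840.8100 * 100 = 13.0352

13.0352%


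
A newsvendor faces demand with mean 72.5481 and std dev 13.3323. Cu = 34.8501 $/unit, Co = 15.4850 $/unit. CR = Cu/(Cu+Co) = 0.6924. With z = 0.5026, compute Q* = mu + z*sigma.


CR = Cu/(Cu+Co) = 34.8501/(34.8501+15.4850) = 0.6924
z = 0.5026
Q* = 72.5481 + 0.5026 * 13.3323 = 79.2489

79.2489 units


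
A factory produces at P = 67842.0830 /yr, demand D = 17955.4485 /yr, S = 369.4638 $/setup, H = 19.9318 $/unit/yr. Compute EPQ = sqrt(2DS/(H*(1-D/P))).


1 - D/P = 1 - 0.2647 = 0.7353
H*(1-D/P) = 14.6565
2DS = 13267776.4670
EPQ = sqrt(905245.9553) = 951.4441

951.4441 units


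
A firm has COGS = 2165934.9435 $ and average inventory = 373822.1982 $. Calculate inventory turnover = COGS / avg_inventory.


Turnover = 2165934.9435 / 373822.1982 = 5.7940

5.7940


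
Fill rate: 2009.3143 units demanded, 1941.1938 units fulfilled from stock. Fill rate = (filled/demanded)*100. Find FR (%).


FR = 1941.1938 / 2009.3143 * 100 = 96.6098

96.6098%


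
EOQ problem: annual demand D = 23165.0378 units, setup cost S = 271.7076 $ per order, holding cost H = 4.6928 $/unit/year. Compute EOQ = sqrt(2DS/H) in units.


2*D*S = 2 * 23165.0378 * 271.7076 = 12588233.6491
2*D*S/H = 2682456.8806
EOQ = sqrt(2682456.8806) = 1637.8208

1637.8208 units


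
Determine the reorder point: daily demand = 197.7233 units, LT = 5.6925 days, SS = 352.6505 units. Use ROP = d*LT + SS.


d*LT = 197.7233 * 5.6925 = 1125.5399
ROP = 1125.5399 + 352.6505 = 1478.1904

1478.1904 units


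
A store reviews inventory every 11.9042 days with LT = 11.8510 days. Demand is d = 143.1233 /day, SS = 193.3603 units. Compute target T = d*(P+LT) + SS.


P + LT = 23.7552
d*(P+LT) = 143.1233 * 23.7552 = 3399.9226
T = 3399.9226 + 193.3603 = 3593.2829

3593.2829 units


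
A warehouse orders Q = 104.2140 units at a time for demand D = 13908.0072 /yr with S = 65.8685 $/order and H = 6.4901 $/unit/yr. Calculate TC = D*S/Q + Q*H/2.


Ordering cost = D*S/Q = 8790.5615
Holding cost = Q*H/2 = 338.1796
TC = 8790.5615 + 338.1796 = 9128.7411

9128.7411 $/yr


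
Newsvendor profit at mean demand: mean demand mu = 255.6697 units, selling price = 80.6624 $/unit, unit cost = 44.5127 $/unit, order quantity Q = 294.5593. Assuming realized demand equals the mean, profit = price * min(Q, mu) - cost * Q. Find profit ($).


Sales at mu = min(294.5593, 255.6697) = 255.6697
Revenue = 80.6624 * 255.6697 = 20622.9316
Total cost = 44.5127 * 294.5593 = 13111.6298
Profit = 20622.9316 - 13111.6298 = 7511.3019

7511.3019 $


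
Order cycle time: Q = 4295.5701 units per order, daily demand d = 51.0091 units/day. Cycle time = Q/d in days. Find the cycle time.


Cycle = 4295.5701 / 51.0091 = 84.2118

84.2118 days


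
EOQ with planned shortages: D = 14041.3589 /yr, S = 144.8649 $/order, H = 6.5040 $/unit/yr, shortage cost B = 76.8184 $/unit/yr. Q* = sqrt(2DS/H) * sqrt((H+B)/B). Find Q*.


sqrt(2DS/H) = 790.8805
sqrt((H+B)/B) = 1.0415
Q* = 790.8805 * 1.0415 = 823.6812

823.6812 units


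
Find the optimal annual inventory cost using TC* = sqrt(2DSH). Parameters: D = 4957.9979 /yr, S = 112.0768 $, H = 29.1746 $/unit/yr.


2*D*S*H = 32423281.5117
TC* = sqrt(32423281.5117) = 5694.1445

5694.1445 $/yr


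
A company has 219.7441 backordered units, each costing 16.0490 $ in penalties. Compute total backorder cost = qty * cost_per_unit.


Total = 219.7441 * 16.0490 = 3526.6731

3526.6731 $


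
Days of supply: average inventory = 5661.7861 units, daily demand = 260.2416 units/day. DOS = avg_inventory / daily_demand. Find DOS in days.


DOS = 5661.7861 / 260.2416 = 21.7559

21.7559 days


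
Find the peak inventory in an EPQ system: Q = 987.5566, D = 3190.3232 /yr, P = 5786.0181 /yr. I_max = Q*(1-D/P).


D/P = 0.5514
1 - D/P = 0.4486
I_max = 987.5566 * 0.4486 = 443.0328

443.0328 units


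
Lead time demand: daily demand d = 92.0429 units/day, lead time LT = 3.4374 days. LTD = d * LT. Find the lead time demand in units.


LTD = 92.0429 * 3.4374 = 316.3883

316.3883 units


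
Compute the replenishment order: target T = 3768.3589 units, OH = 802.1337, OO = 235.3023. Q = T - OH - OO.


Inventory position = OH + OO = 802.1337 + 235.3023 = 1037.4360
Q = 3768.3589 - 1037.4360 = 2730.9229

2730.9229 units


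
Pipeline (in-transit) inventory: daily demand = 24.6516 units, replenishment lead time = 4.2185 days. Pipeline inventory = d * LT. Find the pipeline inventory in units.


Pipeline = 24.6516 * 4.2185 = 103.9928

103.9928 units


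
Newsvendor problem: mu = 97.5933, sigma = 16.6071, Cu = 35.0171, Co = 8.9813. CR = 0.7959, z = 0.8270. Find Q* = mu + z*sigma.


CR = Cu/(Cu+Co) = 35.0171/(35.0171+8.9813) = 0.7959
z = 0.8270
Q* = 97.5933 + 0.8270 * 16.6071 = 111.3274

111.3274 units


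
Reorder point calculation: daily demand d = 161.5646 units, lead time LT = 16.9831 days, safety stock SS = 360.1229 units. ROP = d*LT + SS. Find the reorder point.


d*LT = 161.5646 * 16.9831 = 2743.8678
ROP = 2743.8678 + 360.1229 = 3103.9907

3103.9907 units


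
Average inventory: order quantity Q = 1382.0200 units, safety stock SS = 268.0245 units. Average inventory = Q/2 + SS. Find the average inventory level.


Q/2 = 691.0100
Avg = 691.0100 + 268.0245 = 959.0345

959.0345 units


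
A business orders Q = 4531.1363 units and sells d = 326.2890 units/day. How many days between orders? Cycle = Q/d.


Cycle = 4531.1363 / 326.2890 = 13.8869

13.8869 days


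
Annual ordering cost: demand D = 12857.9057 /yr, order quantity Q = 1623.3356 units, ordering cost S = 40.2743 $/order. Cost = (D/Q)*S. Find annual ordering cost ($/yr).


Number of orders = D/Q = 7.9207
Cost = 7.9207 * 40.2743 = 318.9994

318.9994 $/yr


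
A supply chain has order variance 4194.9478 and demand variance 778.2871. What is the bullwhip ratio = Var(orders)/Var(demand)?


BW = 4194.9478 / 778.2871 = 5.3900

5.3900


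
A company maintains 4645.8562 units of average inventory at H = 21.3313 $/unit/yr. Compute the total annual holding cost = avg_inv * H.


Cost = 4645.8562 * 21.3313 = 99102.1524

99102.1524 $/yr


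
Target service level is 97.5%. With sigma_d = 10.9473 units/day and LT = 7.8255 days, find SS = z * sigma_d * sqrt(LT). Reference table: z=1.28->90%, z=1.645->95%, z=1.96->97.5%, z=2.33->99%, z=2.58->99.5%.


From the table, SL = 97.5% corresponds to z = 1.96
sqrt(LT) = sqrt(7.8255) = 2.7974
SS = 1.96 * 10.9473 * 2.7974 = 60.0232

60.0232 units


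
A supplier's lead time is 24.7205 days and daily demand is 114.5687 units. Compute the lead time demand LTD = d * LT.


LTD = 114.5687 * 24.7205 = 2832.1955

2832.1955 units


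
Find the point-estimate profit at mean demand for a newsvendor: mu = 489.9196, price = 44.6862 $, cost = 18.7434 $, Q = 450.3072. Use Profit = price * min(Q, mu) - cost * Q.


Sales at mu = min(450.3072, 489.9196) = 450.3072
Revenue = 44.6862 * 450.3072 = 20122.5176
Total cost = 18.7434 * 450.3072 = 8440.2880
Profit = 20122.5176 - 8440.2880 = 11682.2296

11682.2296 $


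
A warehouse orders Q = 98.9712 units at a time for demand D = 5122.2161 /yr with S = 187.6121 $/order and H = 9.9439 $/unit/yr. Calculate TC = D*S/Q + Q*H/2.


Ordering cost = D*S/Q = 9709.7915
Holding cost = Q*H/2 = 492.0799
TC = 9709.7915 + 492.0799 = 10201.8714

10201.8714 $/yr


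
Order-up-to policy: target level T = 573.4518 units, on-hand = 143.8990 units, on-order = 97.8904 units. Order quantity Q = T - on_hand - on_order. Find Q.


Inventory position = OH + OO = 143.8990 + 97.8904 = 241.7894
Q = 573.4518 - 241.7894 = 331.6624

331.6624 units


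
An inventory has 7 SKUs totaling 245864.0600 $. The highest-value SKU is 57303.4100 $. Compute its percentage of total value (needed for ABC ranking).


Top item = 57303.4100
Total = 245864.0600
Percentage = 57303.4100 / 245864.0600 * 100 = 23.3069

23.3069%


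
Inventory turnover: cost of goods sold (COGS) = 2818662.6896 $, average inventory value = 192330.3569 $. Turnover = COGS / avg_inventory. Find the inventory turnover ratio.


Turnover = 2818662.6896 / 192330.3569 = 14.6553

14.6553


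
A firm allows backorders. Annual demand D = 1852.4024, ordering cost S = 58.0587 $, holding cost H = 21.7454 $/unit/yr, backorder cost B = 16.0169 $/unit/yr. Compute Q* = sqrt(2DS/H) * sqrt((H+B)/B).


sqrt(2DS/H) = 99.4564
sqrt((H+B)/B) = 1.5355
Q* = 99.4564 * 1.5355 = 152.7118

152.7118 units


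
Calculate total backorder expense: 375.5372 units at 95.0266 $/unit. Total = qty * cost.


Total = 375.5372 * 95.0266 = 35686.0233

35686.0233 $


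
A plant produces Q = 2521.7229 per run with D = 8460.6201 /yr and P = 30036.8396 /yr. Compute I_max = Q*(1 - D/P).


D/P = 0.2817
1 - D/P = 0.7183
I_max = 2521.7229 * 0.7183 = 1811.4172

1811.4172 units


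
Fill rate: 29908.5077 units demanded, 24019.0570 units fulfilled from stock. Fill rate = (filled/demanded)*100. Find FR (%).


FR = 24019.0570 / 29908.5077 * 100 = 80.3084

80.3084%


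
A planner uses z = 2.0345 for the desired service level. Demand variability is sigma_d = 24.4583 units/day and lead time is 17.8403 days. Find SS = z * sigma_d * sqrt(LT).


sqrt(LT) = sqrt(17.8403) = 4.2238
SS = 2.0345 * 24.4583 * 4.2238 = 210.1769

210.1769 units


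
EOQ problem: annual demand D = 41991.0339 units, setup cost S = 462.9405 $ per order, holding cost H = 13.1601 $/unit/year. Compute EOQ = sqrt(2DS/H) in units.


2*D*S = 2 * 41991.0339 * 462.9405 = 38878700.4584
2*D*S/H = 2954286.0965
EOQ = sqrt(2954286.0965) = 1718.8037

1718.8037 units


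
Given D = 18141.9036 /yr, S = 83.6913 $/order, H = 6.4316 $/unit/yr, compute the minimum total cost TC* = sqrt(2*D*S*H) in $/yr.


2*D*S*H = 19530447.3507
TC* = sqrt(19530447.3507) = 4419.3266

4419.3266 $/yr


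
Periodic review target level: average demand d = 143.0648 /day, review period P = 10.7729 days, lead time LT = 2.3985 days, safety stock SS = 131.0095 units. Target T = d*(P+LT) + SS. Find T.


P + LT = 13.1714
d*(P+LT) = 143.0648 * 13.1714 = 1884.3637
T = 1884.3637 + 131.0095 = 2015.3732

2015.3732 units


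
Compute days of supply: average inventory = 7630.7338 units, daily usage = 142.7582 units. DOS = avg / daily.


DOS = 7630.7338 / 142.7582 = 53.4522

53.4522 days


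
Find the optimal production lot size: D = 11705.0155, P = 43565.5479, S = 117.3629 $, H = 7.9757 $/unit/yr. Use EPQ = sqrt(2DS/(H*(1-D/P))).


1 - D/P = 1 - 0.2687 = 0.7313
H*(1-D/P) = 5.8328
2DS = 2747469.1272
EPQ = sqrt(471036.0676) = 686.3207

686.3207 units


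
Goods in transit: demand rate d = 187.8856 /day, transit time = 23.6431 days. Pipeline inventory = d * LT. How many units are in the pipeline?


Pipeline = 187.8856 * 23.6431 = 4442.1980

4442.1980 units


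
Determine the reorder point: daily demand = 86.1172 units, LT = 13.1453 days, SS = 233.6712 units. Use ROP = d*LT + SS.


d*LT = 86.1172 * 13.1453 = 1132.0364
ROP = 1132.0364 + 233.6712 = 1365.7076

1365.7076 units


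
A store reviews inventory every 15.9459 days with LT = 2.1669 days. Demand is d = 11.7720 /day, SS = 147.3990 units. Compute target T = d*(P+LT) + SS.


P + LT = 18.1128
d*(P+LT) = 11.7720 * 18.1128 = 213.2239
T = 213.2239 + 147.3990 = 360.6229

360.6229 units


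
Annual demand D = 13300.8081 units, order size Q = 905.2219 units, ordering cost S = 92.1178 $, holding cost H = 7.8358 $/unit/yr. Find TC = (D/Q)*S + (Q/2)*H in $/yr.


Ordering cost = D*S/Q = 1353.5258
Holding cost = Q*H/2 = 3546.5689
TC = 1353.5258 + 3546.5689 = 4900.0947

4900.0947 $/yr


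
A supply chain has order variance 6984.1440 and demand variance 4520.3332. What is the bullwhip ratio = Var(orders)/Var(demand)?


BW = 6984.1440 / 4520.3332 = 1.5451

1.5451


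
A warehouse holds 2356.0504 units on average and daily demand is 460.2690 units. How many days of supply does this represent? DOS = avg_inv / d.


DOS = 2356.0504 / 460.2690 = 5.1189

5.1189 days


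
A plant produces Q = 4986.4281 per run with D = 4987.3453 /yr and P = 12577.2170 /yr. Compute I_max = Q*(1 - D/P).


D/P = 0.3965
1 - D/P = 0.6035
I_max = 4986.4281 * 0.6035 = 3009.1195

3009.1195 units


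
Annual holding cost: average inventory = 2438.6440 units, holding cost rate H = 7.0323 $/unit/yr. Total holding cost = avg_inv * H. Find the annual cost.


Cost = 2438.6440 * 7.0323 = 17149.2762

17149.2762 $/yr


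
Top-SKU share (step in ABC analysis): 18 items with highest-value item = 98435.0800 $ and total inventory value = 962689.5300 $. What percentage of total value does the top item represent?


Top item = 98435.0800
Total = 962689.5300
Percentage = 98435.0800 / 962689.5300 * 100 = 10.2250

10.2250%


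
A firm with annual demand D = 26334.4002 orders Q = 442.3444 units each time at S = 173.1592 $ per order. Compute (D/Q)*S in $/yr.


Number of orders = D/Q = 59.5337
Cost = 59.5337 * 173.1592 = 10308.8084

10308.8084 $/yr


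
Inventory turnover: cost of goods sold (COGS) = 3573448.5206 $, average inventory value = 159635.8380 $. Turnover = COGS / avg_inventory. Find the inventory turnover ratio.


Turnover = 3573448.5206 / 159635.8380 = 22.3850

22.3850


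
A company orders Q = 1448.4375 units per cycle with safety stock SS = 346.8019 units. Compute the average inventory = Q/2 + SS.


Q/2 = 724.2188
Avg = 724.2188 + 346.8019 = 1071.0206

1071.0206 units


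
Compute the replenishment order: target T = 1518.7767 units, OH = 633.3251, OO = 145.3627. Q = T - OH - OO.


Inventory position = OH + OO = 633.3251 + 145.3627 = 778.6878
Q = 1518.7767 - 778.6878 = 740.0889

740.0889 units


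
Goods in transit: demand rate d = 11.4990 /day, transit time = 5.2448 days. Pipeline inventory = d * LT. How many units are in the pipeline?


Pipeline = 11.4990 * 5.2448 = 60.3100

60.3100 units


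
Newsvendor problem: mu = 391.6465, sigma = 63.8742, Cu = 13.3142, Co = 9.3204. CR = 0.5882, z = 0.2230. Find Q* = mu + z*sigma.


CR = Cu/(Cu+Co) = 13.3142/(13.3142+9.3204) = 0.5882
z = 0.2230
Q* = 391.6465 + 0.2230 * 63.8742 = 405.8904

405.8904 units


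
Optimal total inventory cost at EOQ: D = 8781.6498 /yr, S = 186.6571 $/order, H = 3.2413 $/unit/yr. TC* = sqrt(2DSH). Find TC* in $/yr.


2*D*S*H = 10626001.0150
TC* = sqrt(10626001.0150) = 3259.7547

3259.7547 $/yr


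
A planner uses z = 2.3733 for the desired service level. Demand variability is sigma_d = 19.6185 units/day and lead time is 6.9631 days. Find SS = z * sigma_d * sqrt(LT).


sqrt(LT) = sqrt(6.9631) = 2.6388
SS = 2.3733 * 19.6185 * 2.6388 = 122.8626

122.8626 units


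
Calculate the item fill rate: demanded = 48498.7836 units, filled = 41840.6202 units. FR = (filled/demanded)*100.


FR = 41840.6202 / 48498.7836 * 100 = 86.2715

86.2715%


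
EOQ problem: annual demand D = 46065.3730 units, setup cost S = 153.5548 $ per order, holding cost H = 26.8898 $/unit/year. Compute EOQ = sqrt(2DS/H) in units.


2*D*S = 2 * 46065.3730 * 153.5548 = 14147118.2759
2*D*S/H = 526114.6708
EOQ = sqrt(526114.6708) = 725.3376

725.3376 units


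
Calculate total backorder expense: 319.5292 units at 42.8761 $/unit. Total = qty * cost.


Total = 319.5292 * 42.8761 = 13700.1659

13700.1659 $


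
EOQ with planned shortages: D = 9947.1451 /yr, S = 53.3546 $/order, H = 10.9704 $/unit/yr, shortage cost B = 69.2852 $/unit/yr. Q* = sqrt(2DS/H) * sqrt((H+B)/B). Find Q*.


sqrt(2DS/H) = 311.0562
sqrt((H+B)/B) = 1.0763
Q* = 311.0562 * 1.0763 = 334.7776

334.7776 units


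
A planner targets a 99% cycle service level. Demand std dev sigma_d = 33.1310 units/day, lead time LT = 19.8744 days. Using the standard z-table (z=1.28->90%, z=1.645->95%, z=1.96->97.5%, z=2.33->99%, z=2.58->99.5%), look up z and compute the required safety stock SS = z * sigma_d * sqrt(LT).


From the table, SL = 99% corresponds to z = 2.33
sqrt(LT) = sqrt(19.8744) = 4.4581
SS = 2.33 * 33.1310 * 4.4581 = 344.1418

344.1418 units


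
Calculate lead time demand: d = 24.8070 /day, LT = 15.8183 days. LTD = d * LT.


LTD = 24.8070 * 15.8183 = 392.4046

392.4046 units


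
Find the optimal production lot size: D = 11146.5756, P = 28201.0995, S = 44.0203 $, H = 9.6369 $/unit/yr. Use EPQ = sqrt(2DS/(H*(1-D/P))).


1 - D/P = 1 - 0.3953 = 0.6047
H*(1-D/P) = 5.8279
2DS = 981351.2038
EPQ = sqrt(168388.9341) = 410.3522

410.3522 units


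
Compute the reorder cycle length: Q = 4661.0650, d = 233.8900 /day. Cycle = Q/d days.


Cycle = 4661.0650 / 233.8900 = 19.9284

19.9284 days


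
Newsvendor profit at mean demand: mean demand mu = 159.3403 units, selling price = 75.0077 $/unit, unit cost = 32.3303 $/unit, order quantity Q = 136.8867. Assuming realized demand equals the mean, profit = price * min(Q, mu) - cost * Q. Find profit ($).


Sales at mu = min(136.8867, 159.3403) = 136.8867
Revenue = 75.0077 * 136.8867 = 10267.5565
Total cost = 32.3303 * 136.8867 = 4425.5881
Profit = 10267.5565 - 4425.5881 = 5841.9685

5841.9685 $


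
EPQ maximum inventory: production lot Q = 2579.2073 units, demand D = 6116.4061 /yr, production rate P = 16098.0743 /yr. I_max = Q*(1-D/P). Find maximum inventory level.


D/P = 0.3799
1 - D/P = 0.6201
I_max = 2579.2073 * 0.6201 = 1599.2467

1599.2467 units


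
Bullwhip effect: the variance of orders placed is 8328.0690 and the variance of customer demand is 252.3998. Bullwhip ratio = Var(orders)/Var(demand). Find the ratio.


BW = 8328.0690 / 252.3998 = 32.9955

32.9955


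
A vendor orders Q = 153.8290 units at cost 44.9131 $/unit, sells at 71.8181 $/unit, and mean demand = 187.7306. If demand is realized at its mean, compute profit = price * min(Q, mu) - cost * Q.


Sales at mu = min(153.8290, 187.7306) = 153.8290
Revenue = 71.8181 * 153.8290 = 11047.7065
Total cost = 44.9131 * 153.8290 = 6908.9373
Profit = 11047.7065 - 6908.9373 = 4138.7692

4138.7692 $


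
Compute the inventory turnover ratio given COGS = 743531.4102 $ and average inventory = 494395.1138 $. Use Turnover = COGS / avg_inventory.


Turnover = 743531.4102 / 494395.1138 = 1.5039

1.5039


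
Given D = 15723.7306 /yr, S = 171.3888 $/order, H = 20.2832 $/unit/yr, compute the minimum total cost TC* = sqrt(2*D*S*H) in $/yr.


2*D*S*H = 109321227.8774
TC* = sqrt(109321227.8774) = 10455.6792

10455.6792 $/yr


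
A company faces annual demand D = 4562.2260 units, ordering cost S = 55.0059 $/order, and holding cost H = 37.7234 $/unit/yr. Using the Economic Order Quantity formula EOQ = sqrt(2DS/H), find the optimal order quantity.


2*D*S = 2 * 4562.2260 * 55.0059 = 501898.6943
2*D*S/H = 13304.7046
EOQ = sqrt(13304.7046) = 115.3460

115.3460 units


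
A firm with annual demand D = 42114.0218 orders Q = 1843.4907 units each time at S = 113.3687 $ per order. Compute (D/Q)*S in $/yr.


Number of orders = D/Q = 22.8447
Cost = 22.8447 * 113.3687 = 2589.8758

2589.8758 $/yr


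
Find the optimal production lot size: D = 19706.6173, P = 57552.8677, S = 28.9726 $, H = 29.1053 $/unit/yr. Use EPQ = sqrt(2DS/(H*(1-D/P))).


1 - D/P = 1 - 0.3424 = 0.6576
H*(1-D/P) = 19.1394
2DS = 1141903.8808
EPQ = sqrt(59662.5180) = 244.2591

244.2591 units


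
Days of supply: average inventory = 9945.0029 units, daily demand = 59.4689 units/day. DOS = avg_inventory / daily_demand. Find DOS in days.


DOS = 9945.0029 / 59.4689 = 167.2303

167.2303 days


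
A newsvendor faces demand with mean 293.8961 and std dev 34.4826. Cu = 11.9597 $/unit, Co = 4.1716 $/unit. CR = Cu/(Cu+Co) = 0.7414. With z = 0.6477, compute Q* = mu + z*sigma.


CR = Cu/(Cu+Co) = 11.9597/(11.9597+4.1716) = 0.7414
z = 0.6477
Q* = 293.8961 + 0.6477 * 34.4826 = 316.2305

316.2305 units


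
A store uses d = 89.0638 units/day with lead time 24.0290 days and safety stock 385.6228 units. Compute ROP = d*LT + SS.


d*LT = 89.0638 * 24.0290 = 2140.1141
ROP = 2140.1141 + 385.6228 = 2525.7369

2525.7369 units


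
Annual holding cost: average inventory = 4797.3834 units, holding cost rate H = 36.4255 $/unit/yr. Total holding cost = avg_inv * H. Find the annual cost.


Cost = 4797.3834 * 36.4255 = 174747.0890

174747.0890 $/yr


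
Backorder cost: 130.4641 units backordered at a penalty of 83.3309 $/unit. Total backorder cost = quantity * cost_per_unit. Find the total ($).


Total = 130.4641 * 83.3309 = 10871.6909

10871.6909 $


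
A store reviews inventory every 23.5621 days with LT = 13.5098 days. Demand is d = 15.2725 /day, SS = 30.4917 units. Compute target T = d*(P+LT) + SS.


P + LT = 37.0719
d*(P+LT) = 15.2725 * 37.0719 = 566.1806
T = 566.1806 + 30.4917 = 596.6723

596.6723 units


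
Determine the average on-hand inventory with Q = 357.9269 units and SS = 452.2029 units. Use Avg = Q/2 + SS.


Q/2 = 178.9634
Avg = 178.9634 + 452.2029 = 631.1663

631.1663 units


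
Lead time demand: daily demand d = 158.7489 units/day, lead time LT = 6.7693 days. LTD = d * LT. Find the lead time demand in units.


LTD = 158.7489 * 6.7693 = 1074.6189

1074.6189 units


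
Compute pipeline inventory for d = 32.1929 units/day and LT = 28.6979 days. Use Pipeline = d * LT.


Pipeline = 32.1929 * 28.6979 = 923.8686

923.8686 units


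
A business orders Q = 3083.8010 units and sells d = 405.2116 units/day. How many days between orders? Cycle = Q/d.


Cycle = 3083.8010 / 405.2116 = 7.6103

7.6103 days


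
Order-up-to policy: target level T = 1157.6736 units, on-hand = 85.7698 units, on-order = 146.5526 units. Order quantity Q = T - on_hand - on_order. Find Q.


Inventory position = OH + OO = 85.7698 + 146.5526 = 232.3224
Q = 1157.6736 - 232.3224 = 925.3512

925.3512 units


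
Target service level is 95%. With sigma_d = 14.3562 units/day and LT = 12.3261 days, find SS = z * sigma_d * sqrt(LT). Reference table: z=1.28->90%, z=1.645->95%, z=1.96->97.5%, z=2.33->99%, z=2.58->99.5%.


From the table, SL = 95% corresponds to z = 1.645
sqrt(LT) = sqrt(12.3261) = 3.5109
SS = 1.645 * 14.3562 * 3.5109 = 82.9122

82.9122 units


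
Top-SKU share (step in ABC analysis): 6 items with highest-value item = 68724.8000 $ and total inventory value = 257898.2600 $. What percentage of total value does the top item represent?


Top item = 68724.8000
Total = 257898.2600
Percentage = 68724.8000 / 257898.2600 * 100 = 26.6480

26.6480%


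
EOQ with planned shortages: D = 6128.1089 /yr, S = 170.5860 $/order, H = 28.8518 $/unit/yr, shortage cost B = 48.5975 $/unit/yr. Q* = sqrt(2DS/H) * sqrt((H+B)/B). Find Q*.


sqrt(2DS/H) = 269.1928
sqrt((H+B)/B) = 1.2624
Q* = 269.1928 * 1.2624 = 339.8328

339.8328 units


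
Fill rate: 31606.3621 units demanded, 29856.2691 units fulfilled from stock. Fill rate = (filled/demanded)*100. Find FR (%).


FR = 29856.2691 / 31606.3621 * 100 = 94.4628

94.4628%


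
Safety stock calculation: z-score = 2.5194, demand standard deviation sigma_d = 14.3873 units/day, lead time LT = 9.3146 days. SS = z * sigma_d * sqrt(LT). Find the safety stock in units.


sqrt(LT) = sqrt(9.3146) = 3.0520
SS = 2.5194 * 14.3873 * 3.0520 = 110.6263

110.6263 units


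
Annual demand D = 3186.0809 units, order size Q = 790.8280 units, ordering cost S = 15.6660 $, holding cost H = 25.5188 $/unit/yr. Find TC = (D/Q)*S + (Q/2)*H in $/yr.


Ordering cost = D*S/Q = 63.1150
Holding cost = Q*H/2 = 10090.4908
TC = 63.1150 + 10090.4908 = 10153.6058

10153.6058 $/yr


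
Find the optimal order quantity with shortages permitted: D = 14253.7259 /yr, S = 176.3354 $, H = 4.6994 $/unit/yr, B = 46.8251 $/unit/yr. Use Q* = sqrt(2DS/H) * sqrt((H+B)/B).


sqrt(2DS/H) = 1034.2553
sqrt((H+B)/B) = 1.0490
Q* = 1034.2553 * 1.0490 = 1084.9139

1084.9139 units


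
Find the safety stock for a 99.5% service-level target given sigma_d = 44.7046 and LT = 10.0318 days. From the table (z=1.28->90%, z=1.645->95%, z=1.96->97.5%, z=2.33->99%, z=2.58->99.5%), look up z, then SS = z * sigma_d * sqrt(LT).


From the table, SL = 99.5% corresponds to z = 2.58
sqrt(LT) = sqrt(10.0318) = 3.1673
SS = 2.58 * 44.7046 * 3.1673 = 365.3098

365.3098 units


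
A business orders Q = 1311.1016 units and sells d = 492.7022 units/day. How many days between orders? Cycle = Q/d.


Cycle = 1311.1016 / 492.7022 = 2.6610

2.6610 days


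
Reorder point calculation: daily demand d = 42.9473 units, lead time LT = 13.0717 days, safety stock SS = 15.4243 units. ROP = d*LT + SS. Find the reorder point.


d*LT = 42.9473 * 13.0717 = 561.3942
ROP = 561.3942 + 15.4243 = 576.8185

576.8185 units


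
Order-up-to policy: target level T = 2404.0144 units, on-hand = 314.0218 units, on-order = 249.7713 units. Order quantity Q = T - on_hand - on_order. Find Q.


Inventory position = OH + OO = 314.0218 + 249.7713 = 563.7931
Q = 2404.0144 - 563.7931 = 1840.2213

1840.2213 units


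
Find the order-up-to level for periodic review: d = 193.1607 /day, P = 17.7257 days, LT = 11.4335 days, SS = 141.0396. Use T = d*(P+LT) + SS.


P + LT = 29.1592
d*(P+LT) = 193.1607 * 29.1592 = 5632.4115
T = 5632.4115 + 141.0396 = 5773.4511

5773.4511 units


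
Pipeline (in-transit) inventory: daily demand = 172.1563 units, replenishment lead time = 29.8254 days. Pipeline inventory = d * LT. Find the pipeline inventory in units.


Pipeline = 172.1563 * 29.8254 = 5134.6305

5134.6305 units


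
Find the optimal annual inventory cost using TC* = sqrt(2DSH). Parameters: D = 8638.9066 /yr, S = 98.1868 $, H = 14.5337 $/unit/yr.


2*D*S*H = 24655741.7145
TC* = sqrt(24655741.7145) = 4965.4548

4965.4548 $/yr


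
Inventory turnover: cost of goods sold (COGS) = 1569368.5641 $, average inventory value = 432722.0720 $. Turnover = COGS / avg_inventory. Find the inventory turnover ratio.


Turnover = 1569368.5641 / 432722.0720 = 3.6267

3.6267


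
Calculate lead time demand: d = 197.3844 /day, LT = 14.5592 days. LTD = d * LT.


LTD = 197.3844 * 14.5592 = 2873.7590

2873.7590 units


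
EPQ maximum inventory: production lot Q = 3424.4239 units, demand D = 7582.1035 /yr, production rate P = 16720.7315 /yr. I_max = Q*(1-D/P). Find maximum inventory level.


D/P = 0.4535
1 - D/P = 0.5465
I_max = 3424.4239 * 0.5465 = 1871.6009

1871.6009 units


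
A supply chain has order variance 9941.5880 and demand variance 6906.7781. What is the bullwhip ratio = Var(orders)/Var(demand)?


BW = 9941.5880 / 6906.7781 = 1.4394

1.4394


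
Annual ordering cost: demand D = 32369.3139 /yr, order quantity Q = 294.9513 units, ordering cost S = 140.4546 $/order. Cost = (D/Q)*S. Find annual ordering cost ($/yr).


Number of orders = D/Q = 109.7446
Cost = 109.7446 * 140.4546 = 15414.1346

15414.1346 $/yr


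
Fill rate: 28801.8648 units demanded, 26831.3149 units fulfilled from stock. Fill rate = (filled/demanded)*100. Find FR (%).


FR = 26831.3149 / 28801.8648 * 100 = 93.1583

93.1583%


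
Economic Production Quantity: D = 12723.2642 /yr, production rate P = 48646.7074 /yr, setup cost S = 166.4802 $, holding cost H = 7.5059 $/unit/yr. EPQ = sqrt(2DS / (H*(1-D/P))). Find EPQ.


1 - D/P = 1 - 0.2615 = 0.7385
H*(1-D/P) = 5.5428
2DS = 4236343.1373
EPQ = sqrt(764299.9839) = 874.2425

874.2425 units


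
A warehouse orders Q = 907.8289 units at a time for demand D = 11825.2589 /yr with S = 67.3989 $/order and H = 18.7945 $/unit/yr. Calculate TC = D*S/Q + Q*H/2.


Ordering cost = D*S/Q = 877.9291
Holding cost = Q*H/2 = 8531.0951
TC = 877.9291 + 8531.0951 = 9409.0243

9409.0243 $/yr


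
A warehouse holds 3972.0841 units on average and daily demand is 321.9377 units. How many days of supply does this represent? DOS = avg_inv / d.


DOS = 3972.0841 / 321.9377 = 12.3381

12.3381 days


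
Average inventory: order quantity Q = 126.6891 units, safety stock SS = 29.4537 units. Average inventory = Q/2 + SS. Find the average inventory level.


Q/2 = 63.3445
Avg = 63.3445 + 29.4537 = 92.7982

92.7982 units


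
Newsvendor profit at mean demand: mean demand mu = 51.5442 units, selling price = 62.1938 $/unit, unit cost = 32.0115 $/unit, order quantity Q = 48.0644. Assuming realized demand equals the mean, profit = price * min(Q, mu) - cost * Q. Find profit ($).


Sales at mu = min(48.0644, 51.5442) = 48.0644
Revenue = 62.1938 * 48.0644 = 2989.3077
Total cost = 32.0115 * 48.0644 = 1538.6135
Profit = 2989.3077 - 1538.6135 = 1450.6941

1450.6941 $


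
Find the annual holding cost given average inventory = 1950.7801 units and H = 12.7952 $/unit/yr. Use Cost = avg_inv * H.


Cost = 1950.7801 * 12.7952 = 24960.6215

24960.6215 $/yr


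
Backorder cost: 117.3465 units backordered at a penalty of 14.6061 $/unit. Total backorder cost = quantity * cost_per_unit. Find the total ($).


Total = 117.3465 * 14.6061 = 1713.9747

1713.9747 $


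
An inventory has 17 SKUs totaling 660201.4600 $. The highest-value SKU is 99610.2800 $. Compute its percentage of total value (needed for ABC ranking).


Top item = 99610.2800
Total = 660201.4600
Percentage = 99610.2800 / 660201.4600 * 100 = 15.0879

15.0879%


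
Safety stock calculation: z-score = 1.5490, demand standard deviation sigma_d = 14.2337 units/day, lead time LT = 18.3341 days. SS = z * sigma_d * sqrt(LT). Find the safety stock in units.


sqrt(LT) = sqrt(18.3341) = 4.2818
SS = 1.5490 * 14.2337 * 4.2818 = 94.4059

94.4059 units


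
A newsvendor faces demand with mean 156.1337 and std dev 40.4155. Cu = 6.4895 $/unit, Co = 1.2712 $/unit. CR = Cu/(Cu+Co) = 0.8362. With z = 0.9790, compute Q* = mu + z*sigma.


CR = Cu/(Cu+Co) = 6.4895/(6.4895+1.2712) = 0.8362
z = 0.9790
Q* = 156.1337 + 0.9790 * 40.4155 = 195.7005

195.7005 units


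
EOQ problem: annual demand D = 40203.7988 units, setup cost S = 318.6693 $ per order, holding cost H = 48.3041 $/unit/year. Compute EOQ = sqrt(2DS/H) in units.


2*D*S = 2 * 40203.7988 * 318.6693 = 25623432.8419
2*D*S/H = 530460.8272
EOQ = sqrt(530460.8272) = 728.3274

728.3274 units


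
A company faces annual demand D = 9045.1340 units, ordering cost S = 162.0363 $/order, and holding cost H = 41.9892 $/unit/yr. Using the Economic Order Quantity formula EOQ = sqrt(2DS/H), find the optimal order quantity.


2*D*S = 2 * 9045.1340 * 162.0363 = 2931280.0927
2*D*S/H = 69810.3344
EOQ = sqrt(69810.3344) = 264.2165

264.2165 units
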